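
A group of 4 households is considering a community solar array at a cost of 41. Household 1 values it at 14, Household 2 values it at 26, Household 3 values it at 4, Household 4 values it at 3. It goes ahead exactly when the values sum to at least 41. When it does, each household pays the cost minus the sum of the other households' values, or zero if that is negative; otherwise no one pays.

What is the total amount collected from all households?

Total value 47 ≥ cost 41, so it is built.
Household 1: others sum to 33; max(0, 41 - 33) = 8.
Household 2: others sum to 21; max(0, 41 - 21) = 20.
Household 3: others sum to 43; max(0, 41 - 43) = 0.
Household 4: others sum to 44; max(0, 41 - 44) = 0.
Total collected = 8 + 20 + 0 + 0 = 28.

28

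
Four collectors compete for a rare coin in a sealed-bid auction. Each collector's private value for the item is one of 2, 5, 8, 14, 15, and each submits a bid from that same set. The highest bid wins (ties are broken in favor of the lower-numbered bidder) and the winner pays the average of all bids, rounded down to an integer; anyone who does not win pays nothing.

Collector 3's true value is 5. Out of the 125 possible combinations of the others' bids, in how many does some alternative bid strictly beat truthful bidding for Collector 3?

Others bid (2, 5, 2): truth gives 0; bid 8 gives 1 > 0. Violating.
Others bid (5, 2, 2): truth gives 0; bid 8 gives 1 > 0. Violating.
Others bid (2, 2, 2): truth gives 3; no alternative beats it.
Others bid (2, 2, 5): truth gives 2; no alternative beats it.
(Checking all 125 profiles: 2 have a profitable deviation, 123 do not.)

2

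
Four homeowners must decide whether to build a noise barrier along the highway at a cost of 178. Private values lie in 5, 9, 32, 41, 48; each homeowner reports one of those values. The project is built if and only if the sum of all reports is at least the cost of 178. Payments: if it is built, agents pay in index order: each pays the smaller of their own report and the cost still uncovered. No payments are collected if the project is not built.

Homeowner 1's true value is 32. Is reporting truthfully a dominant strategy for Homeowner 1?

Check each profile of the others' reports and compare truth against every alternative report.
Others report (5, 5, 5): truth gives 0, best alternative gives 0.
Others report (5, 5, 9): truth gives 0, best alternative gives 0.
Others report (5, 5, 32): truth gives 0, best alternative gives 0.
Others report (5, 5, 41): truth gives 0, best alternative gives 0.
Others report (5, 5, 48): truth gives 0, best alternative gives 0.
Others report (5, 9, 5): truth gives 0, best alternative gives 0.
(Remaining 119 profiles checked similarly; truth is weakly best in each.)
In every case the truthful report is at least as good as any alternative, so it is a dominant strategy.

Yes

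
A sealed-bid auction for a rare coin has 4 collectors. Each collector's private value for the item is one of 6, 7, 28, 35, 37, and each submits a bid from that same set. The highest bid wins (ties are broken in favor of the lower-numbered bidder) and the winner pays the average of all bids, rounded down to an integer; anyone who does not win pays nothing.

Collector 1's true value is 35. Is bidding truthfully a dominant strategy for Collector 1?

No

Consider the case where Collector 2 bids 6, Collector 3 bids 6 and Collector 4 bids 6.
Truthful bid 35: wins, pays 13, utility 35 - 13 = 22.
Bid 6 instead: wins, pays 6, utility 35 - 6 = 29.
Since 29 > 22, bidding 6 is strictly better here, so truthful bidding is not dominant.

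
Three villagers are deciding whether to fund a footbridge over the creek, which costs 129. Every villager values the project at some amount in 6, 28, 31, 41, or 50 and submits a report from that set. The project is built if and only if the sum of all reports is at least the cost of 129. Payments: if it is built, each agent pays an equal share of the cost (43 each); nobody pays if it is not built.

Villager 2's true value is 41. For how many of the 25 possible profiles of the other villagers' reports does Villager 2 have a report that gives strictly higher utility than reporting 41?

3

Others report (41, 50): truth gives -2; report 6 gives 0 > -2. Violating.
Others report (50, 41): truth gives -2; report 6 gives 0 > -2. Violating.
Others report (50, 50): truth gives -2; report 6 gives 0 > -2. Violating.
Others report (6, 6): truth gives 0; no alternative beats it.
Others report (6, 28): truth gives 0; no alternative beats it.
(Checking all 25 profiles: 3 have a profitable deviation, 22 do not.)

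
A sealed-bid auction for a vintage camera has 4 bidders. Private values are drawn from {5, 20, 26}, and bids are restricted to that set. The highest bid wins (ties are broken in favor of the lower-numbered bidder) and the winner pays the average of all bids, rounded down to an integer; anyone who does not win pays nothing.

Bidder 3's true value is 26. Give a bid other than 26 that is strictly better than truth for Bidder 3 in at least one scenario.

20

Suppose Bidder 1 bids 5, Bidder 2 bids 5 and Bidder 4 bids 5.
Bid 26: wins, pays 10, utility 26 - 10 = 16.
Bid 20: wins, pays 8, utility 26 - 8 = 18.
So bidding 20 beats truth here (18 > 16).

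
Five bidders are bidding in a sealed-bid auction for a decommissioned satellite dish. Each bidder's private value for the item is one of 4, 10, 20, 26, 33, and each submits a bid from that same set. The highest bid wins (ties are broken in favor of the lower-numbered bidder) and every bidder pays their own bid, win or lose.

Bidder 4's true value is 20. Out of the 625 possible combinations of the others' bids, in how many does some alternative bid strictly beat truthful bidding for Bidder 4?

603

Others bid (4, 4, 4, 4): truth gives 0; bid 10 gives 10 > 0. Violating.
Others bid (4, 4, 4, 10): truth gives 0; bid 10 gives 10 > 0. Violating.
Others bid (4, 4, 4, 26): truth gives -20; bid 4 gives -4 > -20. Violating.
Others bid (4, 4, 4, 33): truth gives -20; bid 4 gives -4 > -20. Violating.
Others bid (4, 4, 4, 20): truth gives 0; no alternative beats it.
Others bid (4, 4, 10, 4): truth gives 0; no alternative beats it.
(Checking all 625 profiles: 603 have a profitable deviation, 22 do not.)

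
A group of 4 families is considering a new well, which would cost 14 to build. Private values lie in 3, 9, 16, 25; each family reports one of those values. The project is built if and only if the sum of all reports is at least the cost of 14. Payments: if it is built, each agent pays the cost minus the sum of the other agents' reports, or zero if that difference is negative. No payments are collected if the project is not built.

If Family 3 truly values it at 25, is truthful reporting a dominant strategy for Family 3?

Check each profile of the others' reports and compare truth against every alternative report.
Others report (3, 3, 9): truth gives 25, best alternative gives 25.
Others report (3, 3, 16): truth gives 25, best alternative gives 25.
Others report (3, 3, 25): truth gives 25, best alternative gives 25.
Others report (3, 9, 3): truth gives 25, best alternative gives 25.
Others report (3, 9, 9): truth gives 25, best alternative gives 25.
Others report (3, 9, 16): truth gives 25, best alternative gives 25.
(Remaining 58 profiles checked similarly; truth is weakly best in each.)
In every case the truthful report is at least as good as any alternative, so it is a dominant strategy.

Yes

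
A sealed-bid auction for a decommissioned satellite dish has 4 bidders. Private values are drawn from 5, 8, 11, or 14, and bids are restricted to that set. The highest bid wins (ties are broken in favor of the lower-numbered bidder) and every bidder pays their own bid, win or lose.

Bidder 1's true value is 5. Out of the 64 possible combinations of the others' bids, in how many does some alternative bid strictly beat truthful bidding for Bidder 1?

7

Others bid (5, 5, 8): truth gives -5; bid 8 gives -3 > -5. Violating.
Others bid (5, 8, 5): truth gives -5; bid 8 gives -3 > -5. Violating.
Others bid (5, 8, 8): truth gives -5; bid 8 gives -3 > -5. Violating.
Others bid (8, 5, 5): truth gives -5; bid 8 gives -3 > -5. Violating.
Others bid (5, 5, 5): truth gives 0; no alternative beats it.
Others bid (5, 5, 11): truth gives -5; no alternative beats it.
(Checking all 64 profiles: 7 have a profitable deviation, 57 do not.)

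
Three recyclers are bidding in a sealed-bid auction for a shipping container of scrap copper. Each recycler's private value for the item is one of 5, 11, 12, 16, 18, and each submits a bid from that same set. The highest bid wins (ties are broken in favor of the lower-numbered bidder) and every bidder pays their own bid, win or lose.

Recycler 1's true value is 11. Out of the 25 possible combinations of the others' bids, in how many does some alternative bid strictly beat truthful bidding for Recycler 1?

Others bid (5, 5): truth gives 0; bid 5 gives 6 > 0. Violating.
Others bid (5, 12): truth gives -11; bid 12 gives -1 > -11. Violating.
Others bid (5, 16): truth gives -11; bid 5 gives -5 > -11. Violating.
Others bid (5, 18): truth gives -11; bid 5 gives -5 > -11. Violating.
Others bid (5, 11): truth gives 0; no alternative beats it.
Others bid (11, 5): truth gives 0; no alternative beats it.
(Checking all 25 profiles: 22 have a profitable deviation, 3 do not.)

22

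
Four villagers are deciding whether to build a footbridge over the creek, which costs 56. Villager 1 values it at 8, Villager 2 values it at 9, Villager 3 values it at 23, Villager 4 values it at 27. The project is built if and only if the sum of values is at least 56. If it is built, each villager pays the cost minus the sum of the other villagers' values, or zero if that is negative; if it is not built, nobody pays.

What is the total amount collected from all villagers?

Total value 67 ≥ cost 56, so it is built.
Villager 1: others sum to 59; max(0, 56 - 59) = 0.
Villager 2: others sum to 58; max(0, 56 - 58) = 0.
Villager 3: others sum to 44; max(0, 56 - 44) = 12.
Villager 4: others sum to 40; max(0, 56 - 40) = 16.
Total collected = 0 + 0 + 12 + 16 = 28.

28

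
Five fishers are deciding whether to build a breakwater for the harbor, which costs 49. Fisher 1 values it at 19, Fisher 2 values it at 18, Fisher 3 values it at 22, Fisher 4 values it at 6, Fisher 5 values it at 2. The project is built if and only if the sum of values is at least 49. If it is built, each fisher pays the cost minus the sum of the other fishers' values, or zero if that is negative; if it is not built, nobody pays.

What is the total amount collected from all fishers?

Total value 67 ≥ cost 49, so it is built.
Fisher 1: others sum to 48; max(0, 49 - 48) = 1.
Fisher 2: others sum to 49; max(0, 49 - 49) = 0.
Fisher 3: others sum to 45; max(0, 49 - 45) = 4.
Fisher 4: others sum to 61; max(0, 49 - 61) = 0.
Fisher 5: others sum to 65; max(0, 49 - 65) = 0.
Total collected = 1 + 0 + 4 + 0 + 0 = 5.

5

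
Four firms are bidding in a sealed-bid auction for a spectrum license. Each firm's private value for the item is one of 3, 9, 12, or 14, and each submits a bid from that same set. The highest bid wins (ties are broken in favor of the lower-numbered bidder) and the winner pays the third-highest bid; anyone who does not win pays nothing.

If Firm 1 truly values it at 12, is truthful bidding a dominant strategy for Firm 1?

No

Consider the case where Firm 2 bids 3, Firm 3 bids 3 and Firm 4 bids 14.
Truthful bid 12: loses, pays 0, utility 0.
Bid 14 instead: wins, pays 3, utility 12 - 3 = 9.
Since 9 > 0, bidding 14 is strictly better here, so truthful bidding is not dominant.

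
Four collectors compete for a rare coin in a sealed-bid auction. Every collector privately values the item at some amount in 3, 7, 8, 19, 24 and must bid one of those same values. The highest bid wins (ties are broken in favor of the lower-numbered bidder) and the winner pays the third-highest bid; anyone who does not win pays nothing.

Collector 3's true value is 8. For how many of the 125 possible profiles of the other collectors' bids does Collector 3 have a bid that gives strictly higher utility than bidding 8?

Others bid (3, 3, 19): truth gives 0; bid 19 gives 5 > 0. Violating.
Others bid (3, 3, 24): truth gives 0; bid 24 gives 5 > 0. Violating.
Others bid (3, 7, 19): truth gives 0; bid 19 gives 1 > 0. Violating.
Others bid (3, 7, 24): truth gives 0; bid 24 gives 1 > 0. Violating.
Others bid (3, 3, 3): truth gives 5; no alternative beats it.
Others bid (3, 3, 7): truth gives 5; no alternative beats it.
(Checking all 125 profiles: 24 have a profitable deviation, 101 do not.)

24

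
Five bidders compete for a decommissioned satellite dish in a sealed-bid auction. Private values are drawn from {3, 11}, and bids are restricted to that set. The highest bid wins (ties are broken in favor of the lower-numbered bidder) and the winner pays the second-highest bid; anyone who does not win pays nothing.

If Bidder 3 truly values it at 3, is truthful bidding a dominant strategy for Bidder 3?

Yes

Check each profile of the others' bids and compare truth against every alternative bid.
Others bid (3, 3, 3, 11): truth gives 0, best alternative gives -8.
Others bid (3, 3, 11, 3): truth gives 0, best alternative gives -8.
Others bid (3, 3, 11, 11): truth gives 0, best alternative gives -8.
Others bid (3, 3, 3, 3): truth gives 0, best alternative gives 0.
Others bid (3, 11, 3, 3): truth gives 0, best alternative gives 0.
Others bid (3, 11, 3, 11): truth gives 0, best alternative gives 0.
(Remaining 10 profiles checked similarly; truth is weakly best in each.)
In every case the truthful bid is at least as good as any alternative, so it is a dominant strategy.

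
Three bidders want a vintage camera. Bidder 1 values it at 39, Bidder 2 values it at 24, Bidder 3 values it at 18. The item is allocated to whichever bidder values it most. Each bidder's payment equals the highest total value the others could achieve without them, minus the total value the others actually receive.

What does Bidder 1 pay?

24

Bidder 1 has the highest value and receives the item.
Without Bidder 1, the item would go to the next-highest value, 24, so the others could achieve 24.
With Bidder 1 present and winning, the others receive nothing, so their total is 0.
Payment = 24 - 0 = 24.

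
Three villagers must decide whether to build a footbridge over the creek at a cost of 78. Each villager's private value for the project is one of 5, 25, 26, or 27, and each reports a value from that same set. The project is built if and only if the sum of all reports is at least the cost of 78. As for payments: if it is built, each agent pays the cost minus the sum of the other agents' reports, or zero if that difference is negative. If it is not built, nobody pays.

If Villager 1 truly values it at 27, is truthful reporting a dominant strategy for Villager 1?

Yes

Check each profile of the others' reports and compare truth against every alternative report.
Others report (27, 27): truth gives 3, best alternative gives 3.
Others report (26, 27): truth gives 2, best alternative gives 2.
Others report (27, 26): truth gives 2, best alternative gives 2.
Others report (25, 27): truth gives 1, best alternative gives 1.
Others report (26, 26): truth gives 1, best alternative gives 1.
Others report (27, 25): truth gives 1, best alternative gives 1.
(Remaining 10 profiles checked similarly; truth is weakly best in each.)
In every case the truthful report is at least as good as any alternative, so it is a dominant strategy.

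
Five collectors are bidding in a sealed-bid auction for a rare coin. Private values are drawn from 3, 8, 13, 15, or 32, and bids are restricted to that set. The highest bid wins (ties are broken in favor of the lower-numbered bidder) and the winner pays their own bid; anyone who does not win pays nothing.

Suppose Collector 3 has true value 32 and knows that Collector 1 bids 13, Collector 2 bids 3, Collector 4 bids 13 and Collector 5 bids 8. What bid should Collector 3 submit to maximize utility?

15

Bid 3: loses, pays 0, utility 0.
Bid 8: loses, pays 0, utility 0.
Bid 13: loses, pays 0, utility 0.
Bid 15: wins, pays 15, utility 32 - 15 = 17.
Bid 32: wins, pays 32, utility 32 - 32 = 0.
The best choice is 15 with utility 17.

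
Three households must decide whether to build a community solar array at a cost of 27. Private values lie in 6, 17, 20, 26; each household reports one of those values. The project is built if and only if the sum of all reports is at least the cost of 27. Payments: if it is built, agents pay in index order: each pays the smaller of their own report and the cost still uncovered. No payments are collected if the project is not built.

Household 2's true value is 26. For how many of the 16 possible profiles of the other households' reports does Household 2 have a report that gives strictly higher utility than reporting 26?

Others report (6, 6): truth gives 5; report 17 gives 9 > 5. Violating.
Others report (6, 17): truth gives 5; report 6 gives 20 > 5. Violating.
Others report (6, 20): truth gives 5; report 6 gives 20 > 5. Violating.
Others report (6, 26): truth gives 5; report 6 gives 20 > 5. Violating.
Others report (26, 6): truth gives 25; no alternative beats it.
Others report (26, 17): truth gives 25; no alternative beats it.
(Checking all 16 profiles: 12 have a profitable deviation, 4 do not.)

12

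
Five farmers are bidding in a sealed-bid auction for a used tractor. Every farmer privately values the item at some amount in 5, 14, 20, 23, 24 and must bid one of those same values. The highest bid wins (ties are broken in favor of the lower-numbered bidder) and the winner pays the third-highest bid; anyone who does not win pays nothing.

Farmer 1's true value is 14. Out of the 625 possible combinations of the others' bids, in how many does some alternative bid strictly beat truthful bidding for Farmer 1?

Others bid (5, 5, 5, 20): truth gives 0; bid 20 gives 9 > 0. Violating.
Others bid (5, 5, 5, 23): truth gives 0; bid 23 gives 9 > 0. Violating.
Others bid (5, 5, 5, 24): truth gives 0; bid 24 gives 9 > 0. Violating.
Others bid (5, 5, 20, 5): truth gives 0; bid 20 gives 9 > 0. Violating.
Others bid (5, 5, 5, 5): truth gives 9; no alternative beats it.
Others bid (5, 5, 5, 14): truth gives 9; no alternative beats it.
(Checking all 625 profiles: 12 have a profitable deviation, 613 do not.)

12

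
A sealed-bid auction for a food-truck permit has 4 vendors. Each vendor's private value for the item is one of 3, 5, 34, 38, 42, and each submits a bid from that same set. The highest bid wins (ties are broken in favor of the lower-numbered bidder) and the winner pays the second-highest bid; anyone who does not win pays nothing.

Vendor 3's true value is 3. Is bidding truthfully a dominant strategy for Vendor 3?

Check each profile of the others' bids and compare truth against every alternative bid.
Others bid (3, 3, 5): truth gives 0, best alternative gives -2.
Others bid (3, 3, 3): truth gives 0, best alternative gives 0.
Others bid (3, 3, 34): truth gives 0, best alternative gives 0.
Others bid (3, 3, 38): truth gives 0, best alternative gives 0.
Others bid (3, 3, 42): truth gives 0, best alternative gives 0.
Others bid (3, 5, 3): truth gives 0, best alternative gives 0.
(Remaining 119 profiles checked similarly; truth is weakly best in each.)
In every case the truthful bid is at least as good as any alternative, so it is a dominant strategy.

Yes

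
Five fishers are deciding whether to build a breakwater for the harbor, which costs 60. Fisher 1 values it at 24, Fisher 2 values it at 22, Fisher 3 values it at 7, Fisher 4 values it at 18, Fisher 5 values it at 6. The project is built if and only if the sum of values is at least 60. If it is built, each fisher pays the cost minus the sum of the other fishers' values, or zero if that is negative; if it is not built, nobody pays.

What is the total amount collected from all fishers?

13

Total value 77 ≥ cost 60, so it is built.
Fisher 1: others sum to 53; max(0, 60 - 53) = 7.
Fisher 2: others sum to 55; max(0, 60 - 55) = 5.
Fisher 3: others sum to 70; max(0, 60 - 70) = 0.
Fisher 4: others sum to 59; max(0, 60 - 59) = 1.
Fisher 5: others sum to 71; max(0, 60 - 71) = 0.
Total collected = 7 + 5 + 0 + 1 + 0 = 13.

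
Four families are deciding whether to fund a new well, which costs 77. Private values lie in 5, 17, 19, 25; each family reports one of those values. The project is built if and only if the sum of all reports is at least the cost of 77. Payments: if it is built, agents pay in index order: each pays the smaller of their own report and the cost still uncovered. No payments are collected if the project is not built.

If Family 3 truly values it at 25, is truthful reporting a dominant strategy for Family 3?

Consider the case where Family 1 reports 17, Family 2 reports 17 and Family 4 reports 25.
Truthful report 25: project built, pays 25, utility 25 - 25 = 0.
Report 19 instead: project built, pays 19, utility 25 - 19 = 6.
Since 6 > 0, reporting 19 is strictly better here, so truthful reporting is not dominant.

No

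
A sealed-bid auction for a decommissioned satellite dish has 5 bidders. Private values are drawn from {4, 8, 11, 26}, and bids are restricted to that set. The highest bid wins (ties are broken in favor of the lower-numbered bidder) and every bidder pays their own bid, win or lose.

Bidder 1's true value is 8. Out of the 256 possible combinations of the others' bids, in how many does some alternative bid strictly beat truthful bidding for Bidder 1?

Others bid (4, 4, 4, 4): truth gives 0; bid 4 gives 4 > 0. Violating.
Others bid (4, 4, 4, 11): truth gives -8; bid 11 gives -3 > -8. Violating.
Others bid (4, 4, 4, 26): truth gives -8; bid 4 gives -4 > -8. Violating.
Others bid (4, 4, 8, 11): truth gives -8; bid 11 gives -3 > -8. Violating.
Others bid (4, 4, 4, 8): truth gives 0; no alternative beats it.
Others bid (4, 4, 8, 4): truth gives 0; no alternative beats it.
(Checking all 256 profiles: 241 have a profitable deviation, 15 do not.)

241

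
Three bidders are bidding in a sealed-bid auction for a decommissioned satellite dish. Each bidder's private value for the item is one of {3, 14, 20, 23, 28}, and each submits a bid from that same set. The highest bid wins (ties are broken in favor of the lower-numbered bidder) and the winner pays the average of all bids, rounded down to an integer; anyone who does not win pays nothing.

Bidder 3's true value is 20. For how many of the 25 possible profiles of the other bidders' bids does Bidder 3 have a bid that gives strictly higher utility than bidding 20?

7

Others bid (3, 3): truth gives 12; bid 14 gives 14 > 12. Violating.
Others bid (3, 20): truth gives 0; bid 23 gives 5 > 0. Violating.
Others bid (3, 23): truth gives 0; bid 28 gives 2 > 0. Violating.
Others bid (14, 20): truth gives 0; bid 23 gives 1 > 0. Violating.
Others bid (3, 14): truth gives 8; no alternative beats it.
Others bid (3, 28): truth gives 0; no alternative beats it.
(Checking all 25 profiles: 7 have a profitable deviation, 18 do not.)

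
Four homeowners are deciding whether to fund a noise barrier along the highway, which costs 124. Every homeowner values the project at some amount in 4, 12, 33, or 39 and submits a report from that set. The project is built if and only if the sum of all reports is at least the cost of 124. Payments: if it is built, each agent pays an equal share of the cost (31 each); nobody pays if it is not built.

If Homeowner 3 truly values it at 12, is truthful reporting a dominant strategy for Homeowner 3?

No

Consider the case where Homeowner 1 reports 39, Homeowner 2 reports 39 and Homeowner 4 reports 39.
Truthful report 12: project built, pays 31, utility 12 - 31 = -19.
Report 4 instead: project not built, utility 0.
Since 0 > -19, reporting 4 is strictly better here, so truthful reporting is not dominant.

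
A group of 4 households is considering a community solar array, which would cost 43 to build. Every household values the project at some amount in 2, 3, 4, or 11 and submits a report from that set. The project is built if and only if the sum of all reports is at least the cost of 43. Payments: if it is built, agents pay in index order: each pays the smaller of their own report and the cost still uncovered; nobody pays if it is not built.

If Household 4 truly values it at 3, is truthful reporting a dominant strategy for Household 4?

Check each profile of the others' reports and compare truth against every alternative report.
Others report (2, 2, 2): truth gives 0, best alternative gives 0.
Others report (2, 2, 3): truth gives 0, best alternative gives 0.
Others report (2, 2, 4): truth gives 0, best alternative gives 0.
Others report (2, 2, 11): truth gives 0, best alternative gives 0.
Others report (2, 3, 2): truth gives 0, best alternative gives 0.
Others report (2, 3, 3): truth gives 0, best alternative gives 0.
(Remaining 58 profiles checked similarly; truth is weakly best in each.)
In every case the truthful report is at least as good as any alternative, so it is a dominant strategy.

Yes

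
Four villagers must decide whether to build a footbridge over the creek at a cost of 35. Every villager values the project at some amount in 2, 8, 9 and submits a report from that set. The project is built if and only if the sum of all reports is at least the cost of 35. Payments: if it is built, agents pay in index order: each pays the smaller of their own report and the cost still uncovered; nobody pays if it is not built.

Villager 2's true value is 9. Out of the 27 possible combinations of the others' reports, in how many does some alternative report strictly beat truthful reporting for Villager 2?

Others report (9, 9, 9): truth gives 0; report 8 gives 1 > 0. Violating.
Others report (2, 2, 2): truth gives 0; no alternative beats it.
Others report (2, 2, 8): truth gives 0; no alternative beats it.
(Checking all 27 profiles: 1 has a profitable deviation, 26 do not.)

1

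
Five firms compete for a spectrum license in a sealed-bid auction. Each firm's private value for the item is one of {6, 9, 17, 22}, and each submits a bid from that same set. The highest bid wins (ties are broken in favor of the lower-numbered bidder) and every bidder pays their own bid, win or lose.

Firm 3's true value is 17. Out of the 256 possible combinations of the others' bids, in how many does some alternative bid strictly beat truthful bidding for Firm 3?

224

Others bid (6, 6, 6, 6): truth gives 0; bid 9 gives 8 > 0. Violating.
Others bid (6, 6, 6, 9): truth gives 0; bid 9 gives 8 > 0. Violating.
Others bid (6, 6, 6, 22): truth gives -17; bid 22 gives -5 > -17. Violating.
Others bid (6, 6, 9, 6): truth gives 0; bid 9 gives 8 > 0. Violating.
Others bid (6, 6, 6, 17): truth gives 0; no alternative beats it.
Others bid (6, 6, 9, 17): truth gives 0; no alternative beats it.
(Checking all 256 profiles: 224 have a profitable deviation, 32 do not.)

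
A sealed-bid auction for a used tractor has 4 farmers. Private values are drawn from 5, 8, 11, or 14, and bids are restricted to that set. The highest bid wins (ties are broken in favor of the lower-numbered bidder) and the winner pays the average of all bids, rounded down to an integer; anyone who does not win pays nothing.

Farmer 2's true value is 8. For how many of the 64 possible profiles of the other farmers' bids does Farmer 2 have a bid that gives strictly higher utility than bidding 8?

Others bid (8, 5, 5): truth gives 0; bid 11 gives 1 > 0. Violating.
Others bid (5, 5, 5): truth gives 3; no alternative beats it.
Others bid (5, 5, 8): truth gives 2; no alternative beats it.
(Checking all 64 profiles: 1 has a profitable deviation, 63 do not.)

1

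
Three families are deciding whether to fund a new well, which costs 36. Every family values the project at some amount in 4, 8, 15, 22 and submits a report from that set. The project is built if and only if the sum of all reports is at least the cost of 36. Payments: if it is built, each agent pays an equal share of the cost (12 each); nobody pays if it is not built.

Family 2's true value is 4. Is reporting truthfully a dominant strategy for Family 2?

Check each profile of the others' reports and compare truth against every alternative report.
Others report (8, 22): truth gives 0, best alternative gives -8.
Others report (15, 15): truth gives 0, best alternative gives -8.
Others report (22, 8): truth gives 0, best alternative gives -8.
Others report (15, 22): truth gives -8, best alternative gives -8.
Others report (22, 15): truth gives -8, best alternative gives -8.
Others report (22, 22): truth gives -8, best alternative gives -8.
(Remaining 10 profiles checked similarly; truth is weakly best in each.)
In every case the truthful report is at least as good as any alternative, so it is a dominant strategy.

Yes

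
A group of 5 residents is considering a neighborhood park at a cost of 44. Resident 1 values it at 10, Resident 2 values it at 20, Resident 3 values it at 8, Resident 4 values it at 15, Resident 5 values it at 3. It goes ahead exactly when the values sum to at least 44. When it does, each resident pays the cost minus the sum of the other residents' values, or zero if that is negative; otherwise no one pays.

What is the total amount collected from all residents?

11

Total value 56 ≥ cost 44, so it is built.
Resident 1: others sum to 46; max(0, 44 - 46) = 0.
Resident 2: others sum to 36; max(0, 44 - 36) = 8.
Resident 3: others sum to 48; max(0, 44 - 48) = 0.
Resident 4: others sum to 41; max(0, 44 - 41) = 3.
Resident 5: others sum to 53; max(0, 44 - 53) = 0.
Total collected = 0 + 8 + 0 + 3 + 0 = 11.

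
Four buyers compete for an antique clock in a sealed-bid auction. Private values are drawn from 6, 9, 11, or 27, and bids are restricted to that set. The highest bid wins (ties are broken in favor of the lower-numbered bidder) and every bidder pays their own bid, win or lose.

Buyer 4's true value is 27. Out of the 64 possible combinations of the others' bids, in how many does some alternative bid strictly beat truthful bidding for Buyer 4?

45

Others bid (6, 6, 6): truth gives 0; bid 9 gives 18 > 0. Violating.
Others bid (6, 6, 9): truth gives 0; bid 11 gives 16 > 0. Violating.
Others bid (6, 6, 27): truth gives -27; bid 6 gives -6 > -27. Violating.
Others bid (6, 9, 6): truth gives 0; bid 11 gives 16 > 0. Violating.
Others bid (6, 6, 11): truth gives 0; no alternative beats it.
Others bid (6, 9, 11): truth gives 0; no alternative beats it.
(Checking all 64 profiles: 45 have a profitable deviation, 19 do not.)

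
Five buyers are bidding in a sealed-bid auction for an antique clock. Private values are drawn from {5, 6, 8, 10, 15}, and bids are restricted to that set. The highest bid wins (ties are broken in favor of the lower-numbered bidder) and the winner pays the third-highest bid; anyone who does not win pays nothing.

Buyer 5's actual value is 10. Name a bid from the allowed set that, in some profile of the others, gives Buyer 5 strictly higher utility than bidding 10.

Suppose Buyer 1 bids 5, Buyer 2 bids 5, Buyer 3 bids 5 and Buyer 4 bids 10.
Bid 10: loses, pays 0, utility 0.
Bid 15: wins, pays 5, utility 10 - 5 = 5.
So bidding 15 beats truth here (5 > 0).

15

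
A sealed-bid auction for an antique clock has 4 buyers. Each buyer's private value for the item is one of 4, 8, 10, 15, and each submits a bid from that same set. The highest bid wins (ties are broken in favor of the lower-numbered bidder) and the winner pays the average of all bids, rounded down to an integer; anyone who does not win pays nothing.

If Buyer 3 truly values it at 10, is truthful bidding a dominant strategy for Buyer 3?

Consider the case where Buyer 1 bids 4, Buyer 2 bids 4 and Buyer 4 bids 15.
Truthful bid 10: loses, pays 0, utility 0.
Bid 15 instead: wins, pays 9, utility 10 - 9 = 1.
Since 1 > 0, bidding 15 is strictly better here, so truthful bidding is not dominant.

No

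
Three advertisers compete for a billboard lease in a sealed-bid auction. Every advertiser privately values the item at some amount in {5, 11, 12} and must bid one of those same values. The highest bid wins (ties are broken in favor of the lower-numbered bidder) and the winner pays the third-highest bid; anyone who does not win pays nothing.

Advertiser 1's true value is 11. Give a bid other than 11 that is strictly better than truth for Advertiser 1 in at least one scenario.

12

Suppose Advertiser 2 bids 5 and Advertiser 3 bids 12.
Bid 11: loses, pays 0, utility 0.
Bid 12: wins, pays 5, utility 11 - 5 = 6.
So bidding 12 beats truth here (6 > 0).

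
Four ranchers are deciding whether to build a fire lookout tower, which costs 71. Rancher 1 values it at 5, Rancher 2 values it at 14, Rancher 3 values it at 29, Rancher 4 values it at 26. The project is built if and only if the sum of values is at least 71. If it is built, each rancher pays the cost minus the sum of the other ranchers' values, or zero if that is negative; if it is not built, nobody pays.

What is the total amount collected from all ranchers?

Total value 74 ≥ cost 71, so it is built.
Rancher 1: others sum to 69; max(0, 71 - 69) = 2.
Rancher 2: others sum to 60; max(0, 71 - 60) = 11.
Rancher 3: others sum to 45; max(0, 71 - 45) = 26.
Rancher 4: others sum to 48; max(0, 71 - 48) = 23.
Total collected = 2 + 11 + 26 + 23 = 62.

62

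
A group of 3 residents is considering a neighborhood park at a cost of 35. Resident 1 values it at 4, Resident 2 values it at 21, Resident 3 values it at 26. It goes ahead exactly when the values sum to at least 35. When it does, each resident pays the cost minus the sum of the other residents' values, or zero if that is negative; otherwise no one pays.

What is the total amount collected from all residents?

15

Total value 51 ≥ cost 35, so it is built.
Resident 1: others sum to 47; max(0, 35 - 47) = 0.
Resident 2: others sum to 30; max(0, 35 - 30) = 5.
Resident 3: others sum to 25; max(0, 35 - 25) = 10.
Total collected = 0 + 5 + 10 = 15.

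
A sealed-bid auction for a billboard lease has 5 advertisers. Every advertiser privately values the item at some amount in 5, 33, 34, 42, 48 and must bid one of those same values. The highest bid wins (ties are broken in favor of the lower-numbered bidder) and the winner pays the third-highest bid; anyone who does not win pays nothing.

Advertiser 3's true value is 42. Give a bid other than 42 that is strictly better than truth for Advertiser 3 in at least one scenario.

48

Suppose Advertiser 1 bids 5, Advertiser 2 bids 5, Advertiser 4 bids 5 and Advertiser 5 bids 48.
Bid 42: loses, pays 0, utility 0.
Bid 48: wins, pays 5, utility 42 - 5 = 37.
So bidding 48 beats truth here (37 > 0).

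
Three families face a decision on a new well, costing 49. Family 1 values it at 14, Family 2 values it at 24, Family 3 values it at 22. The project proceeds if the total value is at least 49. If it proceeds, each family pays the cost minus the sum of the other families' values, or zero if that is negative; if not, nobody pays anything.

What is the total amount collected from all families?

27

Total value 60 ≥ cost 49, so it is built.
Family 1: others sum to 46; max(0, 49 - 46) = 3.
Family 2: others sum to 36; max(0, 49 - 36) = 13.
Family 3: others sum to 38; max(0, 49 - 38) = 11.
Total collected = 3 + 13 + 11 = 27.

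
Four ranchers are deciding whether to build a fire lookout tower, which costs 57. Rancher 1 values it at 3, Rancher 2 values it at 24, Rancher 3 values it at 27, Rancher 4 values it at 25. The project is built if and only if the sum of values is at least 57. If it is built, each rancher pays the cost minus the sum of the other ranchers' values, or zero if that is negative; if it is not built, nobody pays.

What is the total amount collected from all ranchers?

Total value 79 ≥ cost 57, so it is built.
Rancher 1: others sum to 76; max(0, 57 - 76) = 0.
Rancher 2: others sum to 55; max(0, 57 - 55) = 2.
Rancher 3: others sum to 52; max(0, 57 - 52) = 5.
Rancher 4: others sum to 54; max(0, 57 - 54) = 3.
Total collected = 0 + 2 + 5 + 3 = 10.

10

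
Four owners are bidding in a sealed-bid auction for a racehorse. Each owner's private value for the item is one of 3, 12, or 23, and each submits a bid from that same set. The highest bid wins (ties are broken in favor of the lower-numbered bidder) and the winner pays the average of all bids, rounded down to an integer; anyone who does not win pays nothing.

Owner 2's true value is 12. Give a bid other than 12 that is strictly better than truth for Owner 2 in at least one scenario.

Suppose Owner 1 bids 12, Owner 3 bids 3 and Owner 4 bids 3.
Bid 12: loses, pays 0, utility 0.
Bid 23: wins, pays 10, utility 12 - 10 = 2.
So bidding 23 beats truth here (2 > 0).

23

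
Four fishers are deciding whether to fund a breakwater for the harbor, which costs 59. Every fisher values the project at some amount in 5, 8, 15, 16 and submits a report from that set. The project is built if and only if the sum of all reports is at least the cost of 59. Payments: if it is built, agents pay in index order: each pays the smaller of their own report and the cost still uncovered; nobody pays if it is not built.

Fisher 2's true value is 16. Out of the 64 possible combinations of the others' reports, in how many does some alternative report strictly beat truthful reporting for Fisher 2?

8

Others report (15, 15, 15): truth gives 0; report 15 gives 1 > 0. Violating.
Others report (15, 15, 16): truth gives 0; report 15 gives 1 > 0. Violating.
Others report (15, 16, 15): truth gives 0; report 15 gives 1 > 0. Violating.
Others report (15, 16, 16): truth gives 0; report 15 gives 1 > 0. Violating.
Others report (5, 5, 5): truth gives 0; no alternative beats it.
Others report (5, 5, 8): truth gives 0; no alternative beats it.
(Checking all 64 profiles: 8 have a profitable deviation, 56 do not.)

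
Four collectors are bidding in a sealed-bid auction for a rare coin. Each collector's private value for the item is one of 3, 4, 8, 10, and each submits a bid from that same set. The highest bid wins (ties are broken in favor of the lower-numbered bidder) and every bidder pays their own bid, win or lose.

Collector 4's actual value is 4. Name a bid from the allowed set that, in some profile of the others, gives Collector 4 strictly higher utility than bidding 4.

Suppose Collector 1 bids 3, Collector 2 bids 3 and Collector 3 bids 4.
Bid 4: loses but pays 4, utility -4.
Bid 3: loses but pays 3, utility -3.
So bidding 3 beats truth here (-3 > -4).

3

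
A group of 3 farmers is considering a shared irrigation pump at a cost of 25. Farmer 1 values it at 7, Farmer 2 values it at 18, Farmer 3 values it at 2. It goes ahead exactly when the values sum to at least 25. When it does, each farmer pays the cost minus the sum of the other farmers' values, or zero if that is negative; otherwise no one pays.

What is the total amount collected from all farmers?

Total value 27 ≥ cost 25, so it is built.
Farmer 1: others sum to 20; max(0, 25 - 20) = 5.
Farmer 2: others sum to 9; max(0, 25 - 9) = 16.
Farmer 3: others sum to 25; max(0, 25 - 25) = 0.
Total collected = 5 + 16 + 0 = 21.

21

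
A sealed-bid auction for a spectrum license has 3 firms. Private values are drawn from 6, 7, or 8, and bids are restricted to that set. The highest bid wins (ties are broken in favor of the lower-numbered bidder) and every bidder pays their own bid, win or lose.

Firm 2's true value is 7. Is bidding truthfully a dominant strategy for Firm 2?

Consider the case where Firm 1 bids 6 and Firm 3 bids 8.
Truthful bid 7: loses but pays 7, utility -7.
Bid 6 instead: loses but pays 6, utility -6.
Since -6 > -7, bidding 6 is strictly better here, so truthful bidding is not dominant.

No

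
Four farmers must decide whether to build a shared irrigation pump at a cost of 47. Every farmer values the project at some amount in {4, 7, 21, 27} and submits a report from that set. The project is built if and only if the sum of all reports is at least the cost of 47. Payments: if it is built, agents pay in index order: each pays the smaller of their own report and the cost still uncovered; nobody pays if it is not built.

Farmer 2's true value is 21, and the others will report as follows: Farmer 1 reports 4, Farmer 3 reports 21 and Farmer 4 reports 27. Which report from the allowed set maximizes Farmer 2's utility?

Report 4: project built, pays 4, utility 21 - 4 = 17.
Report 7: project built, pays 7, utility 21 - 7 = 14.
Report 21: project built, pays 21, utility 21 - 21 = 0.
Report 27: project built, pays 27, utility 21 - 27 = -6.
The best choice is 4 with utility 17.

4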